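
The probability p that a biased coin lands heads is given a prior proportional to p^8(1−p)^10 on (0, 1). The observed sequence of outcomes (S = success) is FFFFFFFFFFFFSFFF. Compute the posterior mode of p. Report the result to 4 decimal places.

p̂_MAP = 0.2647

The prior density ∝ p^8(1−p)^10 is the kernel of Beta(9, 11).
Data: 1 success in 16 trials (from the sequence). The binomial likelihood contributes p(1−p)^15, so the posterior is Beta(9+1, 11+15) = Beta(10, 26).
For Beta(a, b) with a, b > 1 the mode is (a−1)/(a+b−2) = 9/34 ≈ 0.2647.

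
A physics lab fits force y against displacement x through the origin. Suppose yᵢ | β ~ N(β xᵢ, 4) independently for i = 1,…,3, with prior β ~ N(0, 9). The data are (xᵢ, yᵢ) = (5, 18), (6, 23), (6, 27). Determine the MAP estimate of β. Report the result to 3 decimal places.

log p(β | y) = −Σ(yᵢ − βxᵢ)²/(2·4) − β²/(2·9) + const.
Setting the derivative to zero: Σxᵢ(yᵢ − βxᵢ)/4 − β/9 = 0, so β = Σxᵢyᵢ / (Σxᵢ² + σ²/τ²).
Σxᵢyᵢ = 5·18 + 6·23 + 6·27 = 390; Σxᵢ² = 97; σ²/τ² = 4/9.
β̂_MAP = 390 / (97 + 4/9) = 390/(877/9) = 3510/877 ≈ 4.002.

β̂_MAP = 4.002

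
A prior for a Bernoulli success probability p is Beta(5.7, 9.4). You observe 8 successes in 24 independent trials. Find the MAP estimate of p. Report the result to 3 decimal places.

Prior: Beta(5.7, 9.4).
Data: 8 successes in 24 trials. The binomial likelihood contributes p^8(1−p)^16, so the posterior is Beta(5.7+8, 9.4+16) = Beta(13.7, 25.4).
For Beta(a, b) with a, b > 1 the mode is (a−1)/(a+b−2) = 12.7/37.1 ≈ 0.342.

p̂_MAP = 0.342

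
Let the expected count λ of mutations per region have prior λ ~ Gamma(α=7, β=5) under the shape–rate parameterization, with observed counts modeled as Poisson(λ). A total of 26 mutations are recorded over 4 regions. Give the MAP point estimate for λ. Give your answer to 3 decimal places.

λ̂_MAP = 3.556

Σxᵢ = 26, n = 4.
Posterior ∝ λ^6e^(−5λ) · λ^26e^(−4λ) = λ^32e^(−9λ), i.e. Gamma(shape=33, rate=9).
The mode of a Gamma(a, b) with a ≥ 1 (shape–rate) is (a−1)/b = 32/9 ≈ 3.556.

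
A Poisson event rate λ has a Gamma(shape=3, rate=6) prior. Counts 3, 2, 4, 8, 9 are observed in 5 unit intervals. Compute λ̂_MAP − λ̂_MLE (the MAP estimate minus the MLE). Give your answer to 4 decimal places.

MAP − MLE = -2.6545

Σxᵢ = 26. Posterior is Gamma(29, 11); MAP = (29−1)/11 = 28/11 ≈ 2.54545.
MLE = x̄ = 26/5 ≈ 5.20000.
Difference = 28/11 − 26/5 = -146/55 ≈ -2.6545.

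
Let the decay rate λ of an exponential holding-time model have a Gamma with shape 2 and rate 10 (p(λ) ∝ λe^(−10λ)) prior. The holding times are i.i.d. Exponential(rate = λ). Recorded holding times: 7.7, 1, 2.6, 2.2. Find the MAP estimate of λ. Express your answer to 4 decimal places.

λ̂_MAP = 0.2128

The Exponential(rate=λ) likelihood is ∝ λ^n e^(−λΣtᵢ). Here n = 4 and Σtᵢ = 7.7 + 1 + 2.6 + 2.2 = 13.5.
Posterior ∝ λe^(−10λ) · λ^4e^(−13.5λ) = λ^5e^(−23.5λ), i.e. Gamma(6, 23.5).
Mode = (a−1)/b = 5/23.5 ≈ 0.2128.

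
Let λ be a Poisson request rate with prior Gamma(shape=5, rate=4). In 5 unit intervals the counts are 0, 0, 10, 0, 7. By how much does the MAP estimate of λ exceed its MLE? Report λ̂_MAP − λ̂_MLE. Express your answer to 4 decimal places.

Σxᵢ = 17. Posterior is Gamma(22, 9); MAP = (22−1)/9 = 21/9 ≈ 2.33333.
MLE = x̄ = 17/5 ≈ 3.40000.
Difference = 21/9 − 17/5 = -16/15 ≈ -1.0667.

MAP − MLE = -1.0667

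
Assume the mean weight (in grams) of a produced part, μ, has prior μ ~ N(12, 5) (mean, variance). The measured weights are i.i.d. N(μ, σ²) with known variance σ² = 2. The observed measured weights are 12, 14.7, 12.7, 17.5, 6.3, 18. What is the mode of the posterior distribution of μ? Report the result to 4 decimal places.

n = 6; x̄ = (12 + 14.7 + 12.7 + 17.5 + 6.3 + 18)/6 = 81.2/6 = 203/15 ≈ 13.5333.
For a Normal prior and Normal likelihood with known variance, the posterior is Normal; its mode equals its mean, the precision-weighted average.
Prior precision 1/σ₀² = 1/5 = 0.2; data precision n/σ² = 6/2 = 3.
μ̂ = (0.2·12 + 3·(203/15)) / (0.2 + 3) = 43/3.2 = 13.4375.

μ̂_MAP = 13.4375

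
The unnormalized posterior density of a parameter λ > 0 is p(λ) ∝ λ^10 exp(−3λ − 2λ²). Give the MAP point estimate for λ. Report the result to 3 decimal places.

λ̂_MAP = 1.250

ℓ'(λ) = 10/λ − 3 − 4λ. Setting this to zero and multiplying by λ: 4λ² + 3λ − 10 = 0.
λ = (−3 + √(3² + 4·4·10)) / (2·4) = (−3 + √169) / 8 = (−3 + 13)/8 = 5/4.
ℓ''(λ) = −10/λ² − 4 < 0, confirming a maximum.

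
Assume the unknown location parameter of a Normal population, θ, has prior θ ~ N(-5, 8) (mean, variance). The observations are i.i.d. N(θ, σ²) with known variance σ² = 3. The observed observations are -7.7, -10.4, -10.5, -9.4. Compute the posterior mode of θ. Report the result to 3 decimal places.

θ̂_MAP = -9.114

n = 4; x̄ = ((-7.7) + (-10.4) + (-10.5) + (-9.4))/4 = -38/4 = -9.5.
For a Normal prior and Normal likelihood with known variance, the posterior is Normal; its mode equals its mean, the precision-weighted average.
Prior precision 1/σ₀² = 1/8 = 0.125; data precision n/σ² = 4/3.
θ̂ = (0.125·(-5) + (4/3)·(-9.5)) / (0.125 + 4/3) = (-319/24)/(35/24) = -319/35 ≈ -9.114.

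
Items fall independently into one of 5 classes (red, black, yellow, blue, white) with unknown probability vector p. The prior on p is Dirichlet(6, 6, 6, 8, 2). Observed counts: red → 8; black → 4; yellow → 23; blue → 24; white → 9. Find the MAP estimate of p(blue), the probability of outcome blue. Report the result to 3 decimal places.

MAP estimate of p(blue) = 0.341

The posterior is Dirichlet(αᵢ + nᵢ) = Dirichlet(14, 10, 29, 32, 11).
For a Dirichlet(a₁,…,a_K) with all aᵢ > 1, the mode has j-th component (aⱼ − 1)/(Σaᵢ − K).
Here Σaᵢ = 96 and K = 5, so p(blue) = (32 − 1)/(96 − 5) = 31/91 ≈ 0.341.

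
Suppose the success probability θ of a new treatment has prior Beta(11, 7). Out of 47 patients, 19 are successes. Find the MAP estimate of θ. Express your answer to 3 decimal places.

θ̂_MAP = 0.460

Prior: Beta(11, 7).
Data: 19 successes in 47 trials. The binomial likelihood contributes θ^19(1−θ)^28, so the posterior is Beta(11+19, 7+28) = Beta(30, 35).
For Beta(a, b) with a, b > 1 the mode is (a−1)/(a+b−2) = 29/63 ≈ 0.460.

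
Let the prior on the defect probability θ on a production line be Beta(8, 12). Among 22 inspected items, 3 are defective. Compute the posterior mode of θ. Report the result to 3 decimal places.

Prior: Beta(8, 12).
Data: 3 successes in 22 trials. The binomial likelihood contributes θ^3(1−θ)^19, so the posterior is Beta(8+3, 12+19) = Beta(11, 31).
For Beta(a, b) with a, b > 1 the mode is (a−1)/(a+b−2) = 10/40 ≈ 0.250.

θ̂_MAP = 0.250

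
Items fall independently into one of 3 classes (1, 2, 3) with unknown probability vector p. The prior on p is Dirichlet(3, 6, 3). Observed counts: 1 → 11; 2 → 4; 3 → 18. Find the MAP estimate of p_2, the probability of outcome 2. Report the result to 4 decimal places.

MAP estimate: 0.2143

The posterior is Dirichlet(αᵢ + nᵢ) = Dirichlet(14, 10, 21).
For a Dirichlet(a₁,…,a_K) with all aᵢ > 1, the mode has j-th component (aⱼ − 1)/(Σaᵢ − K).
Here Σaᵢ = 45 and K = 3, so p_2 = (10 − 1)/(45 − 3) = 9/42 ≈ 0.2143.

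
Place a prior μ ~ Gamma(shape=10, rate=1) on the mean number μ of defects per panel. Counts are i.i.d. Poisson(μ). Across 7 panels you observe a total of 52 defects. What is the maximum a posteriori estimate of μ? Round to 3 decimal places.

Σxᵢ = 52, n = 7.
Posterior ∝ μ^9e^(−1μ) · μ^52e^(−7μ) = μ^61e^(−8μ), i.e. Gamma(shape=62, rate=8).
The mode of a Gamma(a, b) with a ≥ 1 (shape–rate) is (a−1)/b = 61/8 ≈ 7.625.

μ̂_MAP = 7.625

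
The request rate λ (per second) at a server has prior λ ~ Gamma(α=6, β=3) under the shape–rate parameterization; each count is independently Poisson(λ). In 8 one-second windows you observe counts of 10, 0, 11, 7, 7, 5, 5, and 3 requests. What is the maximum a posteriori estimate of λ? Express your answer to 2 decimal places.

Σxᵢ = 10+0+11+7+7+5+5+3 = 48, with n = 8.
Posterior ∝ λ^5e^(−3λ) · λ^48e^(−8λ) = λ^53e^(−11λ), i.e. Gamma(shape=54, rate=11).
The mode of a Gamma(a, b) with a ≥ 1 (shape–rate) is (a−1)/b = 53/11 ≈ 4.82.

λ̂_MAP = 4.82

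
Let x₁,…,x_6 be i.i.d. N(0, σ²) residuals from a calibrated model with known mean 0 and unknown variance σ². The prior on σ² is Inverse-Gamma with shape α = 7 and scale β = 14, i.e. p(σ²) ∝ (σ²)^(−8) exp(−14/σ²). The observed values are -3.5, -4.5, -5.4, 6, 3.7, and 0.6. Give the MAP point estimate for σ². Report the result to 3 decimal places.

σ̂²_MAP = 6.350

Sum of squared deviations about the known mean: SS = (-3.5−0)² + (-4.5−0)² + (-5.4−0)² + (6−0)² + (3.7−0)² + (0.6−0)² = 111.71.
The Normal likelihood contributes (σ²)^(−n/2) exp(−SS/(2σ²)), so the posterior is Inverse-Gamma(α + n/2, β + SS/2) = Inverse-Gamma(10, 69.855).
The mode of Inverse-Gamma(a, b) is b/(a+1) = 69.855/11 ≈ 6.350.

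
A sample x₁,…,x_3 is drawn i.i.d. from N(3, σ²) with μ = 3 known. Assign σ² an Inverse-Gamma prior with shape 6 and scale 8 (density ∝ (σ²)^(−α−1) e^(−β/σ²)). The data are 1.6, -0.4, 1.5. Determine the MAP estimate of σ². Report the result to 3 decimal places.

σ̂²_MAP = 1.869

Sum of squared deviations about the known mean: SS = (1.6−3)² + (-0.4−3)² + (1.5−3)² = 15.77.
The Normal likelihood contributes (σ²)^(−n/2) exp(−SS/(2σ²)), so the posterior is Inverse-Gamma(α + n/2, β + SS/2) = Inverse-Gamma(7.5, 15.885).
The mode of Inverse-Gamma(a, b) is b/(a+1) = 15.885/8.5 ≈ 1.869.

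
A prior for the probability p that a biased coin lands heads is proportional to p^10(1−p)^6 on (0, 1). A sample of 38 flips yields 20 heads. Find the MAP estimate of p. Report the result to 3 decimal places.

The prior density ∝ p^10(1−p)^6 is the kernel of Beta(11, 7).
Data: 20 successes in 38 trials. The binomial likelihood contributes p^20(1−p)^18, so the posterior is Beta(11+20, 7+18) = Beta(31, 25).
For Beta(a, b) with a, b > 1 the mode is (a−1)/(a+b−2) = 30/54 ≈ 0.556.

p̂_MAP = 0.556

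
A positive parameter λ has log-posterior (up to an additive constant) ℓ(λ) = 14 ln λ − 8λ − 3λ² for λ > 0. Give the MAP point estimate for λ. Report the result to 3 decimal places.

λ̂_MAP = 1.000

ℓ'(λ) = 14/λ − 8 − 6λ. Setting this to zero and multiplying by λ: 6λ² + 8λ − 14 = 0.
λ = (−8 + √(8² + 4·6·14)) / (2·6) = (−8 + √400) / 12 = (−8 + 20)/12 = 1.
ℓ''(λ) = −14/λ² − 6 < 0, confirming a maximum.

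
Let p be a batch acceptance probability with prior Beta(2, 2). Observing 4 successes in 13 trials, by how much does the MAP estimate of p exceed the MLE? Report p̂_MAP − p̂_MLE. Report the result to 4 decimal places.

MAP − MLE = 0.0256

Posterior is Beta(6, 11); MAP = (6−1)/(17−2) = 5/15 ≈ 0.33333.
MLE ignores the prior: p̂_MLE = k/n = 4/13 ≈ 0.30769.
Difference = 5/15 − 4/13 = 1/39 ≈ 0.0256.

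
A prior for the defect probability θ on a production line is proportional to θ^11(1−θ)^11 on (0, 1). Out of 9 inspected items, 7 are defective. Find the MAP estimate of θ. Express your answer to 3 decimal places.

The prior density ∝ θ^11(1−θ)^11 is the kernel of Beta(12, 12).
Data: 7 successes in 9 trials. The binomial likelihood contributes θ^7(1−θ)^2, so the posterior is Beta(12+7, 12+2) = Beta(19, 14).
For Beta(a, b) with a, b > 1 the mode is (a−1)/(a+b−2) = 18/31 ≈ 0.581.

θ̂_MAP = 0.581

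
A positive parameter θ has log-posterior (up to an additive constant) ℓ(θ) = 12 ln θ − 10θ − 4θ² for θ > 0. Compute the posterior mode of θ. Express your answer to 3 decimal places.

ℓ'(θ) = 12/θ − 10 − 8θ. Setting this to zero and multiplying by θ: 8θ² + 10θ − 12 = 0.
θ = (−10 + √(10² + 4·8·12)) / (2·8) = (−10 + √484) / 16 = (−10 + 22)/16 = 3/4.
ℓ''(θ) = −12/θ² − 8 < 0, confirming a maximum.

θ̂_MAP = 0.750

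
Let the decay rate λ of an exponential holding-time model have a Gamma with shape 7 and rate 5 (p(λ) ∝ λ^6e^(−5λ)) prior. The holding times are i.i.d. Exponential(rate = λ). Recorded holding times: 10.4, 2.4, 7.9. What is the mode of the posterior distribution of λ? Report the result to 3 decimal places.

λ̂_MAP = 0.350

The Exponential(rate=λ) likelihood is ∝ λ^n e^(−λΣtᵢ). Here n = 3 and Σtᵢ = 10.4 + 2.4 + 7.9 = 20.7.
Posterior ∝ λ^6e^(−5λ) · λ^3e^(−20.7λ) = λ^9e^(−25.7λ), i.e. Gamma(10, 25.7).
Mode = (a−1)/b = 9/25.7 ≈ 0.350.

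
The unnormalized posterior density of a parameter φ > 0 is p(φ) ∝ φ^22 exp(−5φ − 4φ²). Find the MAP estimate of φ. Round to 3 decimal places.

ℓ'(φ) = 22/φ − 5 − 8φ. Setting this to zero and multiplying by φ: 8φ² + 5φ − 22 = 0.
φ = (−5 + √(5² + 4·8·22)) / (2·8) = (−5 + √729) / 16 = (−5 + 27)/16 = 11/8.
ℓ''(φ) = −22/φ² − 8 < 0, confirming a maximum.

φ̂_MAP = 1.375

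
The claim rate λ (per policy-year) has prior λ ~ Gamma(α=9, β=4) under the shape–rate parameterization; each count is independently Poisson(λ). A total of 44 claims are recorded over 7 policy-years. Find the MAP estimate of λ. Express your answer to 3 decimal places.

λ̂_MAP = 4.727

Σxᵢ = 44, n = 7.
Posterior ∝ λ^8e^(−4λ) · λ^44e^(−7λ) = λ^52e^(−11λ), i.e. Gamma(shape=53, rate=11).
The mode of a Gamma(a, b) with a ≥ 1 (shape–rate) is (a−1)/b = 52/11 ≈ 4.727.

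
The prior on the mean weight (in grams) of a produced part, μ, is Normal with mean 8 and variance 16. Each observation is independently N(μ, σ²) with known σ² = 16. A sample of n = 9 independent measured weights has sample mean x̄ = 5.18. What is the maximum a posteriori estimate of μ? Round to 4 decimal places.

n = 9, x̄ = 5.18.
For a Normal prior and Normal likelihood with known variance, the posterior is Normal; its mode equals its mean, the precision-weighted average.
Prior precision 1/σ₀² = 1/16 = 0.0625; data precision n/σ² = 9/16 = 0.5625.
μ̂ = (0.0625·8 + 0.5625·5.18) / (0.0625 + 0.5625) = 3.41375/0.625 = 5.4620.

μ̂_MAP = 5.4620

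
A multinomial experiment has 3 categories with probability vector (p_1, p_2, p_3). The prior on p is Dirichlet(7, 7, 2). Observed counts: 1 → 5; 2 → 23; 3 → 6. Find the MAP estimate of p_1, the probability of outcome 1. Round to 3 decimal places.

The posterior is Dirichlet(αᵢ + nᵢ) = Dirichlet(12, 30, 8).
For a Dirichlet(a₁,…,a_K) with all aᵢ > 1, the mode has j-th component (aⱼ − 1)/(Σaᵢ − K).
Here Σaᵢ = 50 and K = 3, so p_1 = (12 − 1)/(50 − 3) = 11/47 ≈ 0.234.

MAP estimate: 0.234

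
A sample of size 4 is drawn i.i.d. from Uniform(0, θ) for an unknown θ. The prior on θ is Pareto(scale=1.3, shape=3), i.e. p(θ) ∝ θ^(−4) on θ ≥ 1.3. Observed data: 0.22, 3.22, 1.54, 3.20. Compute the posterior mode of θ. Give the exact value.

The Uniform(0, θ) likelihood is θ^(−n) for θ ≥ max(xᵢ), zero otherwise. Here max(xᵢ) = 3.22.
Posterior ∝ θ^(−4) · θ^(−4) = θ^(−8) on θ ≥ max(1.3, 3.22) = 3.22.
This density is strictly decreasing in θ, so the posterior mode lies at the lower boundary of the support.

θ̂_MAP = 3.22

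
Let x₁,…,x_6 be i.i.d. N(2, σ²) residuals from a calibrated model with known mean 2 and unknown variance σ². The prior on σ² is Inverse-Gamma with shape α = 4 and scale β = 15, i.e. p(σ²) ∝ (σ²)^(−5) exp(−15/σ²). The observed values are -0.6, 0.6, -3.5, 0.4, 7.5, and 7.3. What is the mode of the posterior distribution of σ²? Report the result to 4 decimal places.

Sum of squared deviations about the known mean: SS = (-0.6−2)² + (0.6−2)² + (-3.5−2)² + (0.4−2)² + (7.5−2)² + (7.3−2)² = 99.87.
The Normal likelihood contributes (σ²)^(−n/2) exp(−SS/(2σ²)), so the posterior is Inverse-Gamma(α + n/2, β + SS/2) = Inverse-Gamma(7, 64.935).
The mode of Inverse-Gamma(a, b) is b/(a+1) = 64.935/8 ≈ 8.1169.

σ̂²_MAP = 8.1169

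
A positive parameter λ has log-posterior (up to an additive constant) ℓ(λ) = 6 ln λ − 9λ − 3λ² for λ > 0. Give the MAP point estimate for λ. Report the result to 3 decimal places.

λ̂_MAP = 0.500

ℓ'(λ) = 6/λ − 9 − 6λ. Setting this to zero and multiplying by λ: 6λ² + 9λ − 6 = 0.
λ = (−9 + √(9² + 4·6·6)) / (2·6) = (−9 + √225) / 12 = (−9 + 15)/12 = 1/2.
ℓ''(λ) = −6/λ² − 6 < 0, confirming a maximum.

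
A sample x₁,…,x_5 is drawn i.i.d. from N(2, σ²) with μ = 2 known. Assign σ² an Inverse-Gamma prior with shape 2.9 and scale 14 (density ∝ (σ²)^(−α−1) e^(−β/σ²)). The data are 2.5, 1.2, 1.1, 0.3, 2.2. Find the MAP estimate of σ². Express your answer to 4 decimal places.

Sum of squared deviations about the known mean: SS = (2.5−2)² + (1.2−2)² + (1.1−2)² + (0.3−2)² + (2.2−2)² = 4.63.
The Normal likelihood contributes (σ²)^(−n/2) exp(−SS/(2σ²)), so the posterior is Inverse-Gamma(α + n/2, β + SS/2) = Inverse-Gamma(5.4, 16.315).
The mode of Inverse-Gamma(a, b) is b/(a+1) = 16.315/6.4 ≈ 2.5492.

σ̂²_MAP = 2.5492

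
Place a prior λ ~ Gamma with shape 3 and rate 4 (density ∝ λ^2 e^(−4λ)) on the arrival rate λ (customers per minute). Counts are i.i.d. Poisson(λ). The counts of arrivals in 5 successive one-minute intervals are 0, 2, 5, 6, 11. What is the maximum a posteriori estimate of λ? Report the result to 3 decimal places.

Σxᵢ = 0+2+5+6+11 = 24, with n = 5.
Posterior ∝ λ^2e^(−4λ) · λ^24e^(−5λ) = λ^26e^(−9λ), i.e. Gamma(shape=27, rate=9).
The mode of a Gamma(a, b) with a ≥ 1 (shape–rate) is (a−1)/b = 26/9 ≈ 2.889.

λ̂_MAP = 2.889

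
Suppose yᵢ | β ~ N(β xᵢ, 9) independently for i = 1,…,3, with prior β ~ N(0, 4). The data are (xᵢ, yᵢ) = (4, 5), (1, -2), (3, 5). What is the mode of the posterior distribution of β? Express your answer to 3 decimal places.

log p(β | y) = −Σ(yᵢ − βxᵢ)²/(2·9) − β²/(2·4) + const.
Setting the derivative to zero: Σxᵢ(yᵢ − βxᵢ)/9 − β/4 = 0, so β = Σxᵢyᵢ / (Σxᵢ² + σ²/τ²).
Σxᵢyᵢ = 4·5 + 1·(-2) + 3·5 = 33; Σxᵢ² = 26; σ²/τ² = 2.25.
β̂_MAP = 33 / (26 + 2.25) = 33/28.25 ≈ 1.168.

β̂_MAP = 1.168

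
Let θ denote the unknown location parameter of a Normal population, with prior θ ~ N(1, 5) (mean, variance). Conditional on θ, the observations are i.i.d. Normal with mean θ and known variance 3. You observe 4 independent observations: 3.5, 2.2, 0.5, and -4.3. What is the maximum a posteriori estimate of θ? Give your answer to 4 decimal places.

θ̂_MAP = 0.5435

n = 4; x̄ = (3.5 + 2.2 + 0.5 + (-4.3))/4 = 1.9/4 = 0.475.
For a Normal prior and Normal likelihood with known variance, the posterior is Normal; its mode equals its mean, the precision-weighted average.
Prior precision 1/σ₀² = 1/5 = 0.2; data precision n/σ² = 4/3.
θ̂ = (0.2·1 + (4/3)·0.475) / (0.2 + 4/3) = (5/6)/(23/15) = 25/46 ≈ 0.5435.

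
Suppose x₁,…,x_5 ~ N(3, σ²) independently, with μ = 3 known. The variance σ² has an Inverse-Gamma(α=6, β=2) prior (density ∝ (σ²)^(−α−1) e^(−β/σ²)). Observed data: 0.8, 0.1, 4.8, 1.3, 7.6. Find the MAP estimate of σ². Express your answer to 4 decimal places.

σ̂²_MAP = 2.3442

Sum of squared deviations about the known mean: SS = (0.8−3)² + (0.1−3)² + (4.8−3)² + (1.3−3)² + (7.6−3)² = 40.54.
The Normal likelihood contributes (σ²)^(−n/2) exp(−SS/(2σ²)), so the posterior is Inverse-Gamma(α + n/2, β + SS/2) = Inverse-Gamma(8.5, 22.27).
The mode of Inverse-Gamma(a, b) is b/(a+1) = 22.27/9.5 ≈ 2.3442.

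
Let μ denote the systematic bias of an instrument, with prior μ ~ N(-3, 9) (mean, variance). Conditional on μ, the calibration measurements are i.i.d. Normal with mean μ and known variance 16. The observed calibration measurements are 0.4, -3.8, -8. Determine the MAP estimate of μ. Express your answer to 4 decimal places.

n = 3; x̄ = (0.4 + (-3.8) + (-8))/3 = -11.4/3 = -3.8.
For a Normal prior and Normal likelihood with known variance, the posterior is Normal; its mode equals its mean, the precision-weighted average.
Prior precision 1/σ₀² = 1/9; data precision n/σ² = 3/16 = 0.1875.
μ̂ = ((1/9)·(-3) + 0.1875·(-3.8)) / (1/9 + 0.1875) = (-251/240)/(43/144) = -753/215 ≈ -3.5023.

μ̂_MAP = -3.5023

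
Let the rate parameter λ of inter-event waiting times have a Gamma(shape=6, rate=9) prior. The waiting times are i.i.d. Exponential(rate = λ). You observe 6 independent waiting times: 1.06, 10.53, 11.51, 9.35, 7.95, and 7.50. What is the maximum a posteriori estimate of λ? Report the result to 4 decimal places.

The Exponential(rate=λ) likelihood is ∝ λ^n e^(−λΣtᵢ). Here n = 6 and Σtᵢ = 1.06 + 10.53 + 11.51 + 9.35 + 7.95 + 7.50 = 47.90.
Posterior ∝ λ^5e^(−9λ) · λ^6e^(−47.90λ) = λ^11e^(−56.90λ), i.e. Gamma(12, 56.90).
Mode = (a−1)/b = 11/56.90 ≈ 0.1933.

λ̂_MAP = 0.1933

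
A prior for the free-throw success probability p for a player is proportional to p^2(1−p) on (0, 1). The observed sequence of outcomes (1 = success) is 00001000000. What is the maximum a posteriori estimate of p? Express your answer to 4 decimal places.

p̂_MAP = 0.2143

The prior density ∝ p^2(1−p)^1 is the kernel of Beta(3, 2).
Data: 1 success in 11 trials (from the sequence). The binomial likelihood contributes p(1−p)^10, so the posterior is Beta(3+1, 2+10) = Beta(4, 12).
For Beta(a, b) with a, b > 1 the mode is (a−1)/(a+b−2) = 3/14 ≈ 0.2143.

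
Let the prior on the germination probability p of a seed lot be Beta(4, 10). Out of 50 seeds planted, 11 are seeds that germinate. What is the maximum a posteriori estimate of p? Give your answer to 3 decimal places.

p̂_MAP = 0.226

Prior: Beta(4, 10).
Data: 11 successes in 50 trials. The binomial likelihood contributes p^11(1−p)^39, so the posterior is Beta(4+11, 10+39) = Beta(15, 49).
For Beta(a, b) with a, b > 1 the mode is (a−1)/(a+b−2) = 14/62 ≈ 0.226.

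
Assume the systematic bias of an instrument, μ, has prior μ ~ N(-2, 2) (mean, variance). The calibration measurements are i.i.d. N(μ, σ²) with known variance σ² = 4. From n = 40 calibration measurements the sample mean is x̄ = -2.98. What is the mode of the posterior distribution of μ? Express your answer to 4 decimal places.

n = 40, x̄ = -2.98.
For a Normal prior and Normal likelihood with known variance, the posterior is Normal; its mode equals its mean, the precision-weighted average.
Prior precision 1/σ₀² = 1/2 = 0.5; data precision n/σ² = 40/4 = 10.
μ̂ = (0.5·(-2) + 10·(-2.98)) / (0.5 + 10) = (-30.8)/10.5 = -44/15 ≈ -2.9333.

μ̂_MAP = -2.9333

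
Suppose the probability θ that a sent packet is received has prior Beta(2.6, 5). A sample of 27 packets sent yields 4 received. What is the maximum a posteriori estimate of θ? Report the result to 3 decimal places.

Prior: Beta(2.6, 5).
Data: 4 successes in 27 trials. The binomial likelihood contributes θ^4(1−θ)^23, so the posterior is Beta(2.6+4, 5+23) = Beta(6.6, 28).
For Beta(a, b) with a, b > 1 the mode is (a−1)/(a+b−2) = 5.6/32.6 ≈ 0.172.

θ̂_MAP = 0.172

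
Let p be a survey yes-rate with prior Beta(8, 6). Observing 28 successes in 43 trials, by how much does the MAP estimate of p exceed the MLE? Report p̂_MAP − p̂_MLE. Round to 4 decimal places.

Posterior is Beta(36, 21); MAP = (36−1)/(57−2) = 35/55 ≈ 0.63636.
MLE ignores the prior: p̂_MLE = k/n = 28/43 ≈ 0.65116.
Difference = 35/55 − 28/43 = -7/473 ≈ -0.0148.

MAP − MLE = -0.0148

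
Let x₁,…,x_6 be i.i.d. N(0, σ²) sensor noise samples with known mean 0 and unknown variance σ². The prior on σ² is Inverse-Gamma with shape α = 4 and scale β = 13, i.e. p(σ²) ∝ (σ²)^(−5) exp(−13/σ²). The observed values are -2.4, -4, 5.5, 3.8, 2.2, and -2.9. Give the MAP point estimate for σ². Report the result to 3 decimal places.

σ̂²_MAP = 6.606

Sum of squared deviations about the known mean: SS = (-2.4−0)² + (-4−0)² + (5.5−0)² + (3.8−0)² + (2.2−0)² + (-2.9−0)² = 79.7.
The Normal likelihood contributes (σ²)^(−n/2) exp(−SS/(2σ²)), so the posterior is Inverse-Gamma(α + n/2, β + SS/2) = Inverse-Gamma(7, 52.85).
The mode of Inverse-Gamma(a, b) is b/(a+1) = 52.85/8 ≈ 6.606.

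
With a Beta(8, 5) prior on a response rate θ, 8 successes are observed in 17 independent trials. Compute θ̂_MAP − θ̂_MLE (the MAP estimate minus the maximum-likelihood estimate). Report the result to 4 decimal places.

Posterior is Beta(16, 14); MAP = (16−1)/(30−2) = 15/28 ≈ 0.53571.
MLE ignores the prior: θ̂_MLE = k/n = 8/17 ≈ 0.47059.
Difference = 15/28 − 8/17 = 31/476 ≈ 0.0651.

MAP − MLE = 0.0651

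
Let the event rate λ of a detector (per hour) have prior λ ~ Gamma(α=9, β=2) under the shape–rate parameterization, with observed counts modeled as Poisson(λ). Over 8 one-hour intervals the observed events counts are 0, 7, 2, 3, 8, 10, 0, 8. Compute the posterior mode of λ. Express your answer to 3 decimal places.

Σxᵢ = 0+7+2+3+8+10+0+8 = 38, with n = 8.
Posterior ∝ λ^8e^(−2λ) · λ^38e^(−8λ) = λ^46e^(−10λ), i.e. Gamma(shape=47, rate=10).
The mode of a Gamma(a, b) with a ≥ 1 (shape–rate) is (a−1)/b = 46/10 ≈ 4.600.

λ̂_MAP = 4.600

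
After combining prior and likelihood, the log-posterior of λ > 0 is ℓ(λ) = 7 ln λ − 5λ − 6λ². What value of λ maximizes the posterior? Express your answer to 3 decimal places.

λ̂_MAP = 0.583

ℓ'(λ) = 7/λ − 5 − 12λ. Setting this to zero and multiplying by λ: 12λ² + 5λ − 7 = 0.
λ = (−5 + √(5² + 4·12·7)) / (2·12) = (−5 + √361) / 24 = (−5 + 19)/24 = 7/12.
ℓ''(λ) = −7/λ² − 12 < 0, confirming a maximum.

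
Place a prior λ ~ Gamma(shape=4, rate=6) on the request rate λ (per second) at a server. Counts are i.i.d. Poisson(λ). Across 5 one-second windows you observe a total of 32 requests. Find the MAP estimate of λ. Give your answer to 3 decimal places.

λ̂_MAP = 3.182

Σxᵢ = 32, n = 5.
Posterior ∝ λ^3e^(−6λ) · λ^32e^(−5λ) = λ^35e^(−11λ), i.e. Gamma(shape=36, rate=11).
The mode of a Gamma(a, b) with a ≥ 1 (shape–rate) is (a−1)/b = 35/11 ≈ 3.182.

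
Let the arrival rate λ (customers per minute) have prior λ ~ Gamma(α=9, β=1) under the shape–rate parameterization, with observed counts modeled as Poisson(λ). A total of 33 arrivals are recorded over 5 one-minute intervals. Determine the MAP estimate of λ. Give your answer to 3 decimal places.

λ̂_MAP = 6.833

Σxᵢ = 33, n = 5.
Posterior ∝ λ^8e^(−1λ) · λ^33e^(−5λ) = λ^41e^(−6λ), i.e. Gamma(shape=42, rate=6).
The mode of a Gamma(a, b) with a ≥ 1 (shape–rate) is (a−1)/b = 41/6 ≈ 6.833.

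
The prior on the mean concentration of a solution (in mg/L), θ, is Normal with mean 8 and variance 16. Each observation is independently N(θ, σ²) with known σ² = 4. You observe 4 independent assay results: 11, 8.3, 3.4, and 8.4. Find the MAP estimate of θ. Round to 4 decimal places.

θ̂_MAP = 7.7882

n = 4; x̄ = (11 + 8.3 + 3.4 + 8.4)/4 = 31.1/4 = 7.775.
For a Normal prior and Normal likelihood with known variance, the posterior is Normal; its mode equals its mean, the precision-weighted average.
Prior precision 1/σ₀² = 1/16 = 0.0625; data precision n/σ² = 4/4 = 1.
θ̂ = (0.0625·8 + 1·7.775) / (0.0625 + 1) = 8.275/1.0625 = 662/85 ≈ 7.7882.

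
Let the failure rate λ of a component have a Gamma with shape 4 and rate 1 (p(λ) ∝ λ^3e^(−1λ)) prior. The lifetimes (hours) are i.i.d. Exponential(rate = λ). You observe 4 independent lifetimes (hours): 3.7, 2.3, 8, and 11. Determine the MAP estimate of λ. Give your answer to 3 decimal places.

λ̂_MAP = 0.269

The Exponential(rate=λ) likelihood is ∝ λ^n e^(−λΣtᵢ). Here n = 4 and Σtᵢ = 3.7 + 2.3 + 8 + 11 = 25.
Posterior ∝ λ^3e^(−1λ) · λ^4e^(−25λ) = λ^7e^(−26λ), i.e. Gamma(8, 26).
Mode = (a−1)/b = 7/26 ≈ 0.269.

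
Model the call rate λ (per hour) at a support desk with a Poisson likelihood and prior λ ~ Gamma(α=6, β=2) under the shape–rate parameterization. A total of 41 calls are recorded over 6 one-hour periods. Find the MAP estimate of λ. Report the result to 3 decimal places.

Σxᵢ = 41, n = 6.
Posterior ∝ λ^5e^(−2λ) · λ^41e^(−6λ) = λ^46e^(−8λ), i.e. Gamma(shape=47, rate=8).
The mode of a Gamma(a, b) with a ≥ 1 (shape–rate) is (a−1)/b = 46/8 ≈ 5.750.

λ̂_MAP = 5.750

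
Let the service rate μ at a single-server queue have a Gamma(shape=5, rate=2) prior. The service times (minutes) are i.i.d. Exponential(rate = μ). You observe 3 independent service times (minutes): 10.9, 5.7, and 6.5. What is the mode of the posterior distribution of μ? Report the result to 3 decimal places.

The Exponential(rate=μ) likelihood is ∝ μ^n e^(−μΣtᵢ). Here n = 3 and Σtᵢ = 10.9 + 5.7 + 6.5 = 23.1.
Posterior ∝ μ^4e^(−2μ) · μ^3e^(−23.1μ) = μ^7e^(−25.1μ), i.e. Gamma(8, 25.1).
Mode = (a−1)/b = 7/25.1 ≈ 0.279.

μ̂_MAP = 0.279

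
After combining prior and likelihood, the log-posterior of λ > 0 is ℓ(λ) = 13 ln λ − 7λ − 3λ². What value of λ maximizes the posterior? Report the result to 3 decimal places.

ℓ'(λ) = 13/λ − 7 − 6λ. Setting this to zero and multiplying by λ: 6λ² + 7λ − 13 = 0.
λ = (−7 + √(7² + 4·6·13)) / (2·6) = (−7 + √361) / 12 = (−7 + 19)/12 = 1.
ℓ''(λ) = −13/λ² − 6 < 0, confirming a maximum.

λ̂_MAP = 1.000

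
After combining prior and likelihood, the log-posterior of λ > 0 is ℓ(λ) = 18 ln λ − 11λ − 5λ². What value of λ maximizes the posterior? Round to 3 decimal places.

ℓ'(λ) = 18/λ − 11 − 10λ. Setting this to zero and multiplying by λ: 10λ² + 11λ − 18 = 0.
λ = (−11 + √(11² + 4·10·18)) / (2·10) = (−11 + √841) / 20 = (−11 + 29)/20 = 9/10.
ℓ''(λ) = −18/λ² − 10 < 0, confirming a maximum.

λ̂_MAP = 0.900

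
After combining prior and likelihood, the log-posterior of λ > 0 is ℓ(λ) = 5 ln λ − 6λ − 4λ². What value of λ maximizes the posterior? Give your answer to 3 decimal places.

λ̂_MAP = 0.500

ℓ'(λ) = 5/λ − 6 − 8λ. Setting this to zero and multiplying by λ: 8λ² + 6λ − 5 = 0.
λ = (−6 + √(6² + 4·8·5)) / (2·8) = (−6 + √196) / 16 = (−6 + 14)/16 = 1/2.
ℓ''(λ) = −5/λ² − 8 < 0, confirming a maximum.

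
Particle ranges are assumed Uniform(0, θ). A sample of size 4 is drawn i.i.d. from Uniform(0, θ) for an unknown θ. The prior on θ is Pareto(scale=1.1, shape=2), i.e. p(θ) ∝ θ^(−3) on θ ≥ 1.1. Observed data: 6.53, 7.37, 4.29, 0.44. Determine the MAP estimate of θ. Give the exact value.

θ̂_MAP = 7.37

The Uniform(0, θ) likelihood is θ^(−n) for θ ≥ max(xᵢ), zero otherwise. Here max(xᵢ) = 7.37.
Posterior ∝ θ^(−3) · θ^(−4) = θ^(−7) on θ ≥ max(1.1, 7.37) = 7.37.
This density is strictly decreasing in θ, so the posterior mode lies at the lower boundary of the support.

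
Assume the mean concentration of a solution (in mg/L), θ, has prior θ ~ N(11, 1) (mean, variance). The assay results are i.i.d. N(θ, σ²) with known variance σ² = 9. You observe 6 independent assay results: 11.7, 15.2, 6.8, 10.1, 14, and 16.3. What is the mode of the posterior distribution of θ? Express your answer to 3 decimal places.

θ̂_MAP = 11.540

n = 6; x̄ = (11.7 + 15.2 + 6.8 + 10.1 + 14 + 16.3)/6 = 74.1/6 = 12.35.
For a Normal prior and Normal likelihood with known variance, the posterior is Normal; its mode equals its mean, the precision-weighted average.
Prior precision 1/σ₀² = 1/1 = 1; data precision n/σ² = 6/9 = 2/3.
θ̂ = (1·11 + (2/3)·12.35) / (1 + 2/3) = (577/30)/(5/3) = 11.540.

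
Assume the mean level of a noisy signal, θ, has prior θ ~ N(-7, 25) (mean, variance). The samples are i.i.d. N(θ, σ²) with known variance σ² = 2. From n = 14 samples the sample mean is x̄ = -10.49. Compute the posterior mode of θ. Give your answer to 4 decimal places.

n = 14, x̄ = -10.49.
For a Normal prior and Normal likelihood with known variance, the posterior is Normal; its mode equals its mean, the precision-weighted average.
Prior precision 1/σ₀² = 1/25 = 0.04; data precision n/σ² = 14/2 = 7.
θ̂ = (0.04·(-7) + 7·(-10.49)) / (0.04 + 7) = (-73.71)/7.04 = -7371/704 ≈ -10.4702.

θ̂_MAP = -10.4702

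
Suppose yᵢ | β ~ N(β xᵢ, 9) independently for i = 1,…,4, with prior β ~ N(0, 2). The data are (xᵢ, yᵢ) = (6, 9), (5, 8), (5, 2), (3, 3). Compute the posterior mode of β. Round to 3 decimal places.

log p(β | y) = −Σ(yᵢ − βxᵢ)²/(2·9) − β²/(2·2) + const.
Setting the derivative to zero: Σxᵢ(yᵢ − βxᵢ)/9 − β/2 = 0, so β = Σxᵢyᵢ / (Σxᵢ² + σ²/τ²).
Σxᵢyᵢ = 6·9 + 5·8 + 5·2 + 3·3 = 113; Σxᵢ² = 95; σ²/τ² = 4.5.
β̂_MAP = 113 / (95 + 4.5) = 113/99.5 ≈ 1.136.

β̂_MAP = 1.136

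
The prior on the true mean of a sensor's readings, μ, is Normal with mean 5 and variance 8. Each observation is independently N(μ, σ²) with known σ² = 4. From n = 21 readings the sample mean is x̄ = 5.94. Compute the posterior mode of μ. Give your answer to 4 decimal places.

μ̂_MAP = 5.9181

n = 21, x̄ = 5.94.
For a Normal prior and Normal likelihood with known variance, the posterior is Normal; its mode equals its mean, the precision-weighted average.
Prior precision 1/σ₀² = 1/8 = 0.125; data precision n/σ² = 21/4 = 5.25.
μ̂ = (0.125·5 + 5.25·5.94) / (0.125 + 5.25) = 31.81/5.375 = 6362/1075 ≈ 5.9181.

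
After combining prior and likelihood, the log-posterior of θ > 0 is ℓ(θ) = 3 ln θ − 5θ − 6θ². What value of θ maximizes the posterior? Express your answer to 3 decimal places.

θ̂_MAP = 0.333

ℓ'(θ) = 3/θ − 5 − 12θ. Setting this to zero and multiplying by θ: 12θ² + 5θ − 3 = 0.
θ = (−5 + √(5² + 4·12·3)) / (2·12) = (−5 + √169) / 24 = (−5 + 13)/24 = 1/3.
ℓ''(θ) = −3/θ² − 12 < 0, confirming a maximum.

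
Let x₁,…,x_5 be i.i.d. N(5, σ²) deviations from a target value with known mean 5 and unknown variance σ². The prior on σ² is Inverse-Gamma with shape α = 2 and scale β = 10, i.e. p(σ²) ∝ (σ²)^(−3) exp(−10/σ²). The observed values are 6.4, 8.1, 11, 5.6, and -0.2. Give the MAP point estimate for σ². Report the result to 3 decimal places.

σ̂²_MAP = 8.634

Sum of squared deviations about the known mean: SS = (6.4−5)² + (8.1−5)² + (11−5)² + (5.6−5)² + (-0.2−5)² = 74.97.
The Normal likelihood contributes (σ²)^(−n/2) exp(−SS/(2σ²)), so the posterior is Inverse-Gamma(α + n/2, β + SS/2) = Inverse-Gamma(4.5, 47.485).
The mode of Inverse-Gamma(a, b) is b/(a+1) = 47.485/5.5 ≈ 8.634.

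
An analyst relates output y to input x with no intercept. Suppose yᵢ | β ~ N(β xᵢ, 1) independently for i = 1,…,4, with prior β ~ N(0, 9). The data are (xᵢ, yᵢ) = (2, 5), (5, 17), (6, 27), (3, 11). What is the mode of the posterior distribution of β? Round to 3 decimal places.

log p(β | y) = −Σ(yᵢ − βxᵢ)²/(2·1) − β²/(2·9) + const.
Setting the derivative to zero: Σxᵢ(yᵢ − βxᵢ)/1 − β/9 = 0, so β = Σxᵢyᵢ / (Σxᵢ² + σ²/τ²).
Σxᵢyᵢ = 2·5 + 5·17 + 6·27 + 3·11 = 290; Σxᵢ² = 74; σ²/τ² = 1/9.
β̂_MAP = 290 / (74 + 1/9) = 290/(667/9) = 90/23 ≈ 3.913.

β̂_MAP = 3.913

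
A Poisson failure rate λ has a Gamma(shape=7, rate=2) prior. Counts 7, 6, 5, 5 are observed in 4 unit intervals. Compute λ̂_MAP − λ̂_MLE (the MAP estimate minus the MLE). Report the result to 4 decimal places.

Σxᵢ = 23. Posterior is Gamma(30, 6); MAP = (30−1)/6 = 29/6 ≈ 4.83333.
MLE = x̄ = 23/4 ≈ 5.75000.
Difference = 29/6 − 23/4 = -11/12 ≈ -0.9167.

MAP − MLE = -0.9167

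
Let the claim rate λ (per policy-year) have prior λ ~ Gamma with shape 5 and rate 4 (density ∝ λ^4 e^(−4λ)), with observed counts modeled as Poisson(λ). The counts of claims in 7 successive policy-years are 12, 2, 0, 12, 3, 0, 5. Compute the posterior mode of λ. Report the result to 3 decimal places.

Σxᵢ = 12+2+0+12+3+0+5 = 34, with n = 7.
Posterior ∝ λ^4e^(−4λ) · λ^34e^(−7λ) = λ^38e^(−11λ), i.e. Gamma(shape=39, rate=11).
The mode of a Gamma(a, b) with a ≥ 1 (shape–rate) is (a−1)/b = 38/11 ≈ 3.455.

λ̂_MAP = 3.455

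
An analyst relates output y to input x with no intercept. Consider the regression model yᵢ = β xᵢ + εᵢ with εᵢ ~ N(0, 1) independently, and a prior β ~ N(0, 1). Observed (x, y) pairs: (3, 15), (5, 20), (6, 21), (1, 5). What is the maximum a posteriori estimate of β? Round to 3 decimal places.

β̂_MAP = 3.833

log p(β | y) = −Σ(yᵢ − βxᵢ)²/(2·1) − β²/(2·1) + const.
Setting the derivative to zero: Σxᵢ(yᵢ − βxᵢ)/1 − β/1 = 0, so β = Σxᵢyᵢ / (Σxᵢ² + σ²/τ²).
Σxᵢyᵢ = 3·15 + 5·20 + 6·21 + 1·5 = 276; Σxᵢ² = 71; σ²/τ² = 1.
β̂_MAP = 276 / (71 + 1) = 276/72 ≈ 3.833.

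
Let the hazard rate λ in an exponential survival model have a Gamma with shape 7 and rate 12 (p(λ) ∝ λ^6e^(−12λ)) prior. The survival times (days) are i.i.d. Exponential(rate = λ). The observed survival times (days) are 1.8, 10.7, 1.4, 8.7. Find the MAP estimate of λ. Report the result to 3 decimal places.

The Exponential(rate=λ) likelihood is ∝ λ^n e^(−λΣtᵢ). Here n = 4 and Σtᵢ = 1.8 + 10.7 + 1.4 + 8.7 = 22.6.
Posterior ∝ λ^6e^(−12λ) · λ^4e^(−22.6λ) = λ^10e^(−34.6λ), i.e. Gamma(11, 34.6).
Mode = (a−1)/b = 10/34.6 ≈ 0.289.

λ̂_MAP = 0.289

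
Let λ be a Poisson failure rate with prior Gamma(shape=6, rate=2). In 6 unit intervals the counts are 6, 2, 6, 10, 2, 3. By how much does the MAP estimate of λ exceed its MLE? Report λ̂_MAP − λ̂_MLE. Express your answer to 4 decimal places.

Σxᵢ = 29. Posterior is Gamma(35, 8); MAP = (35−1)/8 = 34/8 ≈ 4.25000.
MLE = x̄ = 29/6 ≈ 4.83333.
Difference = 34/8 − 29/6 = -7/12 ≈ -0.5833.

MAP − MLE = -0.5833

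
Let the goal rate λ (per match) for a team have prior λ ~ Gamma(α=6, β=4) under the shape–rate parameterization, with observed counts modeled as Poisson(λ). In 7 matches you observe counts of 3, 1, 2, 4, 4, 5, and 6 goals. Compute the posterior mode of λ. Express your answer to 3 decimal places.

Σxᵢ = 3+1+2+4+4+5+6 = 25, with n = 7.
Posterior ∝ λ^5e^(−4λ) · λ^25e^(−7λ) = λ^30e^(−11λ), i.e. Gamma(shape=31, rate=11).
The mode of a Gamma(a, b) with a ≥ 1 (shape–rate) is (a−1)/b = 30/11 ≈ 2.727.

λ̂_MAP = 2.727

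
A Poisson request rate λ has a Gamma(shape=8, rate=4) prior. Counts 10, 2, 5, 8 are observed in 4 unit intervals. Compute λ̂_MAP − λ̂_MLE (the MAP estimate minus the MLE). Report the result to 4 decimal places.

MAP − MLE = -2.2500

Σxᵢ = 25. Posterior is Gamma(33, 8); MAP = (33−1)/8 = 32/8 ≈ 4.00000.
MLE = x̄ = 25/4 ≈ 6.25000.
Difference = 32/8 − 25/4 = -9/4 ≈ -2.2500.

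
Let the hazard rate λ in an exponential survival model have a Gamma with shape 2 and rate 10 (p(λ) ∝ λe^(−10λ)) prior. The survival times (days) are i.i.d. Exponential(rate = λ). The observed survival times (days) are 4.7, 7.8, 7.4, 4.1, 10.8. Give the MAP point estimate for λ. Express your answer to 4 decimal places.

The Exponential(rate=λ) likelihood is ∝ λ^n e^(−λΣtᵢ). Here n = 5 and Σtᵢ = 4.7 + 7.8 + 7.4 + 4.1 + 10.8 = 34.8.
Posterior ∝ λe^(−10λ) · λ^5e^(−34.8λ) = λ^6e^(−44.8λ), i.e. Gamma(7, 44.8).
Mode = (a−1)/b = 6/44.8 ≈ 0.1339.

λ̂_MAP = 0.1339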